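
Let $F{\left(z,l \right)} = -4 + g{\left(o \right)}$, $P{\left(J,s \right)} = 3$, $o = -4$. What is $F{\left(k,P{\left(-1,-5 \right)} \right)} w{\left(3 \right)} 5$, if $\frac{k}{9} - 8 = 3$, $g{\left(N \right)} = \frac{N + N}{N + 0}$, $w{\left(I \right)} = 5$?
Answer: $-50$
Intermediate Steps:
$g{\left(N \right)} = 2$ ($g{\left(N \right)} = \frac{2 N}{N} = 2$)
$k = 99$ ($k = 72 + 9 \cdot 3 = 72 + 27 = 99$)
$F{\left(z,l \right)} = -2$ ($F{\left(z,l \right)} = -4 + 2 = -2$)
$F{\left(k,P{\left(-1,-5 \right)} \right)} w{\left(3 \right)} 5 = \left(-2\right) 5 \cdot 5 = \left(-10\right) 5 = -50$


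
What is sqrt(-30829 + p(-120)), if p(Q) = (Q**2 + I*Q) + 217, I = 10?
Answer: 2*I*sqrt(4353) ≈ 131.95*I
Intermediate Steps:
p(Q) = 217 + Q**2 + 10*Q (p(Q) = (Q**2 + 10*Q) + 217 = 217 + Q**2 + 10*Q)
sqrt(-30829 + p(-120)) = sqrt(-30829 + (217 + (-120)**2 + 10*(-120))) = sqrt(-30829 + (217 + 14400 - 1200)) = sqrt(-30829 + 13417) = sqrt(-17412) = 2*I*sqrt(4353)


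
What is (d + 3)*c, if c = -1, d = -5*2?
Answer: 7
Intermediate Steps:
d = -10
(d + 3)*c = (-10 + 3)*(-1) = -7*(-1) = 7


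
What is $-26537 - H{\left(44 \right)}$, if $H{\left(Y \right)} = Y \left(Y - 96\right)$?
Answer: $-24249$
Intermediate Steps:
$H{\left(Y \right)} = Y \left(-96 + Y\right)$
$-26537 - H{\left(44 \right)} = -26537 - 44 \left(-96 + 44\right) = -26537 - 44 \left(-52\right) = -26537 - -2288 = -26537 + 2288 = -24249$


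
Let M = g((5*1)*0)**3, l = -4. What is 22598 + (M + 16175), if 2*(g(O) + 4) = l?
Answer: 38557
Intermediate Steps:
g(O) = -6 (g(O) = -4 + (1/2)*(-4) = -4 - 2 = -6)
M = -216 (M = (-6)**3 = -216)
22598 + (M + 16175) = 22598 + (-216 + 16175) = 22598 + 15959 = 38557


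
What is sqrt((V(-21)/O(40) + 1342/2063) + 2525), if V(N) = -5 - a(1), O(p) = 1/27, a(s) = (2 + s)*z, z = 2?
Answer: sqrt(9485067478)/2063 ≈ 47.209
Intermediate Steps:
a(s) = 4 + 2*s (a(s) = (2 + s)*2 = 4 + 2*s)
O(p) = 1/27
V(N) = -11 (V(N) = -5 - (4 + 2*1) = -5 - (4 + 2) = -5 - 1*6 = -5 - 6 = -11)
sqrt((V(-21)/O(40) + 1342/2063) + 2525) = sqrt((-11/1/27 + 1342/2063) + 2525) = sqrt((-11*27 + 1342*(1/2063)) + 2525) = sqrt((-297 + 1342/2063) + 2525) = sqrt(-611369/2063 + 2525) = sqrt(4597706/2063) = sqrt(9485067478)/2063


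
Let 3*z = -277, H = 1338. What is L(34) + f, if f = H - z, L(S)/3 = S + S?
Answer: 4903/3 ≈ 1634.3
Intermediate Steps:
z = -277/3 (z = (⅓)*(-277) = -277/3 ≈ -92.333)
L(S) = 6*S (L(S) = 3*(S + S) = 3*(2*S) = 6*S)
f = 4291/3 (f = 1338 - 1*(-277/3) = 1338 + 277/3 = 4291/3 ≈ 1430.3)
L(34) + f = 6*34 + 4291/3 = 204 + 4291/3 = 4903/3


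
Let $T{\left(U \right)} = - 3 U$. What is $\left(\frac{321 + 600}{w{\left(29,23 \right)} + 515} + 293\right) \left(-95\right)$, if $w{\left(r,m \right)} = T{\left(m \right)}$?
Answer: $- \frac{12501905}{446} \approx -28031.0$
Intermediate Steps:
$w{\left(r,m \right)} = - 3 m$
$\left(\frac{321 + 600}{w{\left(29,23 \right)} + 515} + 293\right) \left(-95\right) = \left(\frac{321 + 600}{\left(-3\right) 23 + 515} + 293\right) \left(-95\right) = \left(\frac{921}{-69 + 515} + 293\right) \left(-95\right) = \left(\frac{921}{446} + 293\right) \left(-95\right) = \frac{131599}{446} \left(-95\right) = - \frac{12501905}{446}$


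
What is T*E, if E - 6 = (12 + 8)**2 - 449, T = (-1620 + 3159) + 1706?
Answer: -139535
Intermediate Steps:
T = 3245 (T = 1539 + 1706 = 3245)
E = -43 (E = 6 + ((12 + 8)**2 - 449) = 6 + (20**2 - 449) = 6 + (400 - 449) = 6 - 49 = -43)
T*E = 3245*(-43) = -139535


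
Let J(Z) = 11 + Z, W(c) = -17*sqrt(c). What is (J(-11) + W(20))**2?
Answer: 5780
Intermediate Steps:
(J(-11) + W(20))**2 = ((11 - 11) - 34*sqrt(5))**2 = (0 - 34*sqrt(5))**2 = (-34*sqrt(5))**2 = 5780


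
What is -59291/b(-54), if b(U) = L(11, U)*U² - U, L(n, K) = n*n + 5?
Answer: -59291/367470 ≈ -0.16135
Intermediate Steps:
L(n, K) = 5 + n² (L(n, K) = n² + 5 = 5 + n²)
b(U) = -U + 126*U² (b(U) = (5 + 11²)*U² - U = (5 + 121)*U² - U = 126*U² - U = -U + 126*U²)
-59291/b(-54) = -59291*(-1/(54*(-1 + 126*(-54)))) = -59291*(-1/(54*(-1 - 6804))) = -59291/((-54*(-6805))) = -59291/367470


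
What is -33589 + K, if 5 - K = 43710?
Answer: -77294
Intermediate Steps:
K = -43705 (K = 5 - 1*43710 = 5 - 43710 = -43705)
-33589 + K = -33589 - 43705 = -77294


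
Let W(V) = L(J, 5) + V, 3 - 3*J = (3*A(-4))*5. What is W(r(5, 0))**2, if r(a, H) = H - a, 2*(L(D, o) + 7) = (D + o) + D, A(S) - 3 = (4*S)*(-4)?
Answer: 471969/4 ≈ 1.1799e+5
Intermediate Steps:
A(S) = 3 - 16*S (A(S) = 3 + (4*S)*(-4) = 3 - 16*S)
J = -334 (J = 1 - 3*(3 - 16*(-4))*5/3 = 1 - 3*(3 + 64)*5/3 = 1 - 3*67*5/3 = 1 - 67*5 = 1 - 1/3*1005 = 1 - 335 = -334)
L(D, o) = -7 + D + o/2 (L(D, o) = -7 + ((D + o) + D)/2 = -7 + (o + 2*D)/2 = -7 + (D + o/2) = -7 + D + o/2)
W(V) = -677/2 + V (W(V) = (-7 - 334 + (1/2)*5) + V = (-7 - 334 + 5/2) + V = -677/2 + V)
W(r(5, 0))**2 = (-677/2 + (0 - 1*5))**2 = (-677/2 + (0 - 5))**2 = (-677/2 - 5)**2 = (-687/2)**2 = 471969/4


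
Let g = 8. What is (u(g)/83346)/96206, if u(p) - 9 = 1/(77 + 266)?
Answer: 772/687576537417 ≈ 1.1228e-9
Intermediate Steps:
u(p) = 3088/343 (u(p) = 9 + 1/(77 + 266) = 9 + 1/343 = 3088/343)
(u(g)/83346)/96206 = ((3088/343)/83346)/96206 = ((3088/343)*(1/83346))*(1/96206) = (1544/14293839)*(1/96206) = 772/687576537417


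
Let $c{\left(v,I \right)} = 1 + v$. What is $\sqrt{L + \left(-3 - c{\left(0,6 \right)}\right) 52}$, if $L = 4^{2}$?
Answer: $8 i \sqrt{3} \approx 13.856 i$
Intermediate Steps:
$L = 16$
$\sqrt{L + \left(-3 - c{\left(0,6 \right)}\right) 52} = \sqrt{16 + \left(-3 - \left(1 + 0\right)\right) 52} = \sqrt{16 + \left(-3 - 1\right) 52} = \sqrt{16 - 208} = \sqrt{-192} = 8 i \sqrt{3}$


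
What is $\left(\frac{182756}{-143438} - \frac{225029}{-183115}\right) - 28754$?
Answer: $- \frac{377621834820109}{13132824685} \approx -28754.0$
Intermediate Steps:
$\left(\frac{182756}{-143438} - \frac{225029}{-183115}\right) - 28754 = \left(182756 \left(- \frac{1}{143438}\right) - - \frac{225029}{183115}\right) - 28754 = \left(- \frac{91378}{71719} + \frac{225029}{183115}\right) - 28754 = - \frac{593827619}{13132824685} - 28754 = - \frac{377621834820109}{13132824685}$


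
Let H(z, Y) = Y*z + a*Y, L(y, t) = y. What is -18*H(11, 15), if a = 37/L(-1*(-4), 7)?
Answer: -10935/2 ≈ -5467.5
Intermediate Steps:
a = 37/4 (a = 37/((-1*(-4))) = 37/4 ≈ 9.2500)
H(z, Y) = 37*Y/4 + Y*z (H(z, Y) = Y*z + 37*Y/4 = 37*Y/4 + Y*z)
-18*H(11, 15) = -9*15*(37 + 4*11)/2 = -9*15*(37 + 44)/2 = -9*15*81/2 = -18*1215/4 = -10935/2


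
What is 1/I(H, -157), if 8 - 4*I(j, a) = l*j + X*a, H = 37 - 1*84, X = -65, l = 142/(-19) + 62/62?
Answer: -19/49881 ≈ -0.00038091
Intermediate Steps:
l = -123/19 (l = 142*(-1/19) + 62*(1/62) = -142/19 + 1 = -123/19 ≈ -6.4737)
H = -47 (H = 37 - 84 = -47)
I(j, a) = 2 + 65*a/4 + 123*j/76 (I(j, a) = 2 - (-123*j/19 - 65*a)/4 = 2 - (-65*a - 123*j/19)/4 = 2 + (65*a/4 + 123*j/76) = 2 + 65*a/4 + 123*j/76)
1/I(H, -157) = 1/(2 + (65/4)*(-157) + (123/76)*(-47)) = 1/(2 - 10205/4 - 5781/76) = 1/(-49881/19) = -19/49881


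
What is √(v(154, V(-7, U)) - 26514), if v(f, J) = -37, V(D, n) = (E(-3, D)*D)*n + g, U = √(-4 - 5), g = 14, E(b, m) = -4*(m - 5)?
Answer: I*√26551 ≈ 162.94*I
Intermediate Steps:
E(b, m) = 20 - 4*m (E(b, m) = -4*(-5 + m) = 20 - 4*m)
U = 3*I (U = √(-9) = 3*I ≈ 3.0*I)
V(D, n) = 14 + D*n*(20 - 4*D) (V(D, n) = ((20 - 4*D)*D)*n + 14 = (D*(20 - 4*D))*n + 14 = D*n*(20 - 4*D) + 14 = 14 + D*n*(20 - 4*D))
√(v(154, V(-7, U)) - 26514) = √(-37 - 26514) = √(-26551) = I*√26551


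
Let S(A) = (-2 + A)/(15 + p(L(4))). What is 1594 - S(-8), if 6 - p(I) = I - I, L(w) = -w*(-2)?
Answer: 33484/21 ≈ 1594.5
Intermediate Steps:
L(w) = 2*w
p(I) = 6 (p(I) = 6 - (I - I) = 6 - 1*0 = 6 + 0 = 6)
S(A) = -2/21 + A/21 (S(A) = (-2 + A)/(15 + 6) = (-2 + A)/21 = (-2 + A)*(1/21) = -2/21 + A/21)
1594 - S(-8) = 1594 - (-2/21 + (1/21)*(-8)) = 1594 - (-2/21 - 8/21) = 1594 - 1*(-10/21) = 1594 + 10/21 = 33484/21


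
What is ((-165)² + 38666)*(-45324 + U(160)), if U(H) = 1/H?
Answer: -477830923549/160 ≈ -2.9864e+9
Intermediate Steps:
((-165)² + 38666)*(-45324 + U(160)) = ((-165)² + 38666)*(-45324 + 1/160) = (27225 + 38666)*(-45324 + 1/160) = 65891*(-7251839/160) = -477830923549/160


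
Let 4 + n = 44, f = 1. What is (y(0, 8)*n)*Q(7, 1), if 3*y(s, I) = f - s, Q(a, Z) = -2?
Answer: -80/3 ≈ -26.667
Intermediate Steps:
n = 40 (n = -4 + 44 = 40)
y(s, I) = ⅓ - s/3 (y(s, I) = (1 - s)/3 = ⅓ - s/3)
(y(0, 8)*n)*Q(7, 1) = ((⅓ - ⅓*0)*40)*(-2) = ((⅓ + 0)*40)*(-2) = ((⅓)*40)*(-2) = (40/3)*(-2) = -80/3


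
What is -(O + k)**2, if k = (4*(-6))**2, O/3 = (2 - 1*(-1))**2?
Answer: -363609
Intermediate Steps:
O = 27 (O = 3*(2 - 1*(-1))**2 = 3*(2 + 1)**2 = 3*3**2 = 3*9 = 27)
k = 576 (k = (-24)**2 = 576)
-(O + k)**2 = -(27 + 576)**2 = -1*603**2 = -1*363609 = -363609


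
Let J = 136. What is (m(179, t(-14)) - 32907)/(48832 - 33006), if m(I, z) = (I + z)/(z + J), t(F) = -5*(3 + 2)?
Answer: -3652523/1756686 ≈ -2.0792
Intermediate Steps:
t(F) = -25 (t(F) = -5*5 = -25)
m(I, z) = (I + z)/(136 + z) (m(I, z) = (I + z)/(z + 136) = (I + z)/(136 + z))
(m(179, t(-14)) - 32907)/(48832 - 33006) = ((179 - 25)/(136 - 25) - 32907)/(48832 - 33006) = (154/111 - 32907)/15826 = ((1/111)*154 - 32907)*(1/15826) = (154/111 - 32907)*(1/15826) = -3652523/111*1/15826 = -3652523/1756686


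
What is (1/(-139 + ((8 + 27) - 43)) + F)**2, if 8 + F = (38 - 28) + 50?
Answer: 58415449/21609 ≈ 2703.3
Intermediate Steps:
F = 52 (F = -8 + ((38 - 28) + 50) = -8 + (10 + 50) = -8 + 60 = 52)
(1/(-139 + ((8 + 27) - 43)) + F)**2 = (1/(-139 + ((8 + 27) - 43)) + 52)**2 = (1/(-139 + (35 - 43)) + 52)**2 = (1/(-139 - 8) + 52)**2 = (1/(-147) + 52)**2 = (-1/147 + 52)**2 = (7643/147)**2 = 58415449/21609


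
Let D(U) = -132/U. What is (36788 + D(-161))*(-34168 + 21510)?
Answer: -74973334000/161 ≈ -4.6567e+8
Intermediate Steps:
(36788 + D(-161))*(-34168 + 21510) = (36788 - 132/(-161))*(-34168 + 21510) = (36788 - 132*(-1/161))*(-12658) = (36788 + 132/161)*(-12658) = (5923000/161)*(-12658) = -74973334000/161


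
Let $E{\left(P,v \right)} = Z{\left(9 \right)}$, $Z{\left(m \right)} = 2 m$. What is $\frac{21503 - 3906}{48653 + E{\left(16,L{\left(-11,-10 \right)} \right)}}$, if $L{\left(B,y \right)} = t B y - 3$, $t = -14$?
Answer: $\frac{17597}{48671} \approx 0.36155$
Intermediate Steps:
$L{\left(B,y \right)} = -3 - 14 B y$ ($L{\left(B,y \right)} = - 14 B y - 3 = -3 - 14 B y$)
$E{\left(P,v \right)} = 18$ ($E{\left(P,v \right)} = 2 \cdot 9 = 18$)
$\frac{21503 - 3906}{48653 + E{\left(16,L{\left(-11,-10 \right)} \right)}} = \frac{21503 - 3906}{48653 + 18} = \frac{21503 - 3906}{48671} = 17597 \cdot \frac{1}{48671} = \frac{17597}{48671}$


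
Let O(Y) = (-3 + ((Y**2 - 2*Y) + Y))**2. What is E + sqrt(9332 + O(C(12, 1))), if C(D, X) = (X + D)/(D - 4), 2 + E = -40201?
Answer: -40203 + 3*sqrt(4248889)/64 ≈ -40106.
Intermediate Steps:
E = -40203 (E = -2 - 40201 = -40203)
C(D, X) = (D + X)/(-4 + D)
O(Y) = (-3 + Y**2 - Y)**2 (O(Y) = (-3 + (Y**2 - Y))**2 = (-3 + Y**2 - Y)**2)
E + sqrt(9332 + O(C(12, 1))) = -40203 + sqrt(9332 + (3 + (12 + 1)/(-4 + 12) - ((12 + 1)/(-4 + 12))**2)**2) = -40203 + sqrt(9332 + (3 + 13/8 - (13/8)**2)**2) = -40203 + sqrt(9332 + (3 + 13/8 - 1*169/64)**2) = -40203 + sqrt(9332 + (3 + 13/8 - 169/64)**2) = -40203 + sqrt(9332 + (127/64)**2) = -40203 + sqrt(9332 + 16129/4096) = -40203 + sqrt(38240001/4096) = -40203 + 3*sqrt(4248889)/64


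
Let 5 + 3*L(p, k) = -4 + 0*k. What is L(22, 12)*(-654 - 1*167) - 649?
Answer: 1814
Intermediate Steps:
L(p, k) = -3 (L(p, k) = -5/3 + (-4 + 0*k)/3 = -5/3 + (-4 + 0)/3 = -5/3 + (⅓)*(-4) = -5/3 - 4/3 = -3)
L(22, 12)*(-654 - 1*167) - 649 = -3*(-654 - 1*167) - 649 = -3*(-654 - 167) - 649 = -3*(-821) - 649 = 2463 - 649 = 1814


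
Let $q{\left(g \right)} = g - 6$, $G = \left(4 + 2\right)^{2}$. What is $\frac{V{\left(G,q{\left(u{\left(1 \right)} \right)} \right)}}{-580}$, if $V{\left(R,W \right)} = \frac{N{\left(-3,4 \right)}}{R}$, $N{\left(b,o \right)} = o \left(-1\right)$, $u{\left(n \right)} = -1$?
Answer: $\frac{1}{5220} \approx 0.00019157$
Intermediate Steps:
$G = 36$ ($G = 6^{2} = 36$)
$N{\left(b,o \right)} = - o$
$q{\left(g \right)} = -6 + g$ ($q{\left(g \right)} = g - 6 = -6 + g$)
$V{\left(R,W \right)} = - \frac{4}{R}$ ($V{\left(R,W \right)} = \frac{\left(-1\right) 4}{R} = - \frac{4}{R}$)
$\frac{V{\left(G,q{\left(u{\left(1 \right)} \right)} \right)}}{-580} = \frac{\left(-4\right) \frac{1}{36}}{-580} = \left(-4\right) \frac{1}{36} \left(- \frac{1}{580}\right) = \left(- \frac{1}{9}\right) \left(- \frac{1}{580}\right) = \frac{1}{5220}$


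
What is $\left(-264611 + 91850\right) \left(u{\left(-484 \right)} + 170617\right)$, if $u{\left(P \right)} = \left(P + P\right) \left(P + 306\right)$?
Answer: $-59243374881$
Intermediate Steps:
$u{\left(P \right)} = 2 P \left(306 + P\right)$
$\left(-264611 + 91850\right) \left(u{\left(-484 \right)} + 170617\right) = \left(-264611 + 91850\right) \left(2 \left(-484\right) \left(306 - 484\right) + 170617\right) = - 172761 \left(2 \left(-484\right) \left(-178\right) + 170617\right) = - 172761 \left(172304 + 170617\right) = \left(-172761\right) 342921 = -59243374881$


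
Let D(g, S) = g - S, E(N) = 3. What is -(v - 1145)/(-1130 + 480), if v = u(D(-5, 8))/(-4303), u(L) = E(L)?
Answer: -2463469/1398475 ≈ -1.7615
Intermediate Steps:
u(L) = 3
v = -3/4303 (v = 3/(-4303) = 3*(-1/4303) = -3/4303 ≈ -0.00069719)
-(v - 1145)/(-1130 + 480) = -(-3/4303 - 1145)/(-1130 + 480) = -(-4926938)/(4303*(-650)) = -(-4926938)*(-1)/(4303*650) = -1*2463469/1398475 = -2463469/1398475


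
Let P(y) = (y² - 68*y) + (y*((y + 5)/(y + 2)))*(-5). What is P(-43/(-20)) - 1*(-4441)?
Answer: 142125927/33200 ≈ 4280.9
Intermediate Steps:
P(y) = y² - 68*y - 5*y*(5 + y)/(2 + y) (P(y) = (y² - 68*y) + (y*((5 + y)/(2 + y)))*(-5) = (y² - 68*y) + (y*(5 + y)/(2 + y))*(-5) = (y² - 68*y) - 5*y*(5 + y)/(2 + y) = y² - 68*y - 5*y*(5 + y)/(2 + y))
P(-43/(-20)) - 1*(-4441) = (-43/(-20))*(-161 + (-43/(-20))² - (-3053)/(-20))/(2 - 43/(-20)) - 1*(-4441) = (-43*(-1/20))*(-161 + (-43*(-1/20))² - (-3053)*(-1)/20)/(2 - 43*(-1/20)) + 4441 = 43*(-161 + (43/20)² - 71*43/20)/(20*(2 + 43/20)) + 4441 = 43*(-161 + 1849/400 - 3053/20)/(20*(83/20)) + 4441 = (43/20)*(20/83)*(-123611/400) + 4441 = -5315273/33200 + 4441 = 142125927/33200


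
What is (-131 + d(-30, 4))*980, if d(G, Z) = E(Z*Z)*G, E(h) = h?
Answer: -598780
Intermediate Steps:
d(G, Z) = G*Z² (d(G, Z) = (Z*Z)*G = Z²*G = G*Z²)
(-131 + d(-30, 4))*980 = (-131 - 30*4²)*980 = (-131 - 30*16)*980 = (-131 - 480)*980 = -611*980 = -598780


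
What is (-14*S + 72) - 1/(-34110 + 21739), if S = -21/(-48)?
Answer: 6519525/98968 ≈ 65.875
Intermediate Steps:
S = 7/16 (S = -21*(-1/48) = 7/16 ≈ 0.43750)
(-14*S + 72) - 1/(-34110 + 21739) = (-14*7/16 + 72) - 1/(-34110 + 21739) = (-49/8 + 72) - 1/(-12371) = 527/8 - 1*(-1/12371) = 527/8 + 1/12371 = 6519525/98968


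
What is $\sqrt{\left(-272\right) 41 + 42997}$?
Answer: $\sqrt{31845} \approx 178.45$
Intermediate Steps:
$\sqrt{\left(-272\right) 41 + 42997} = \sqrt{-11152 + 42997} = \sqrt{31845}$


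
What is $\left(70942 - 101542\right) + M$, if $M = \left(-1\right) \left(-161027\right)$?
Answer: $130427$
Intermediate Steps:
$M = 161027$
$\left(70942 - 101542\right) + M = \left(70942 - 101542\right) + 161027 = -30600 + 161027 = 130427$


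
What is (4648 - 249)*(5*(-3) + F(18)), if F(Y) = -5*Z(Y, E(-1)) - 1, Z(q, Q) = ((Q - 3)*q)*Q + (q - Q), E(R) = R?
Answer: -2071929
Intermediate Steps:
Z(q, Q) = q - Q + Q*q*(-3 + Q) (Z(q, Q) = ((-3 + Q)*q)*Q + (q - Q) = (q*(-3 + Q))*Q + (q - Q) = Q*q*(-3 + Q) + (q - Q) = q - Q + Q*q*(-3 + Q))
F(Y) = -6 - 25*Y (F(Y) = -5*(Y - 1*(-1) + Y*(-1)**2 - 3*(-1)*Y) - 1 = -5*(Y + 1 + Y*1 + 3*Y) - 1 = -5*(Y + 1 + Y + 3*Y) - 1 = -5*(1 + 5*Y) - 1 = (-5 - 25*Y) - 1 = -6 - 25*Y)
(4648 - 249)*(5*(-3) + F(18)) = (4648 - 249)*(5*(-3) + (-6 - 25*18)) = 4399*(-15 + (-6 - 450)) = 4399*(-15 - 456) = 4399*(-471) = -2071929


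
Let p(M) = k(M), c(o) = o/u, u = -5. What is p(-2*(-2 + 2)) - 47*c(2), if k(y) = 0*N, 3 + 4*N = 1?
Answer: 94/5 ≈ 18.800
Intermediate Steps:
N = -1/2 (N = -3/4 + (1/4)*1 = -3/4 + 1/4 = -1/2 ≈ -0.50000)
k(y) = 0 (k(y) = 0*(-1/2) = 0)
c(o) = -o/5 (c(o) = o/(-5) = o*(-1/5) = -o/5)
p(M) = 0
p(-2*(-2 + 2)) - 47*c(2) = 0 - (-47)*2/5 = 0 - 47*(-2/5) = 0 + 94/5 = 94/5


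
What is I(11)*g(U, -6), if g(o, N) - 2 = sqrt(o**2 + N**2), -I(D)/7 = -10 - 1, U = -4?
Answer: 154 + 154*sqrt(13) ≈ 709.25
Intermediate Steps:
I(D) = 77 (I(D) = -7*(-10 - 1) = -7*(-11) = 77)
g(o, N) = 2 + sqrt(N**2 + o**2) (g(o, N) = 2 + sqrt(o**2 + N**2) = 2 + sqrt(N**2 + o**2))
I(11)*g(U, -6) = 77*(2 + sqrt((-6)**2 + (-4)**2)) = 77*(2 + sqrt(36 + 16)) = 77*(2 + sqrt(52)) = 77*(2 + 2*sqrt(13)) = 154 + 154*sqrt(13)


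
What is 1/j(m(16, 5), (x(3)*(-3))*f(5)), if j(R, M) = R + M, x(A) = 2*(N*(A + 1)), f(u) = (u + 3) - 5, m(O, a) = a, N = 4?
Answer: -1/283 ≈ -0.0035336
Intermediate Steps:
f(u) = -2 + u (f(u) = (3 + u) - 5 = -2 + u)
x(A) = 8 + 8*A (x(A) = 2*(4*(A + 1)) = 2*(4*(1 + A)) = 2*(4 + 4*A) = 8 + 8*A)
j(R, M) = M + R
1/j(m(16, 5), (x(3)*(-3))*f(5)) = 1/(((8 + 8*3)*(-3))*(-2 + 5) + 5) = 1/(((8 + 24)*(-3))*3 + 5) = 1/((32*(-3))*3 + 5) = 1/(-96*3 + 5) = 1/(-288 + 5) = 1/(-283) = -1/283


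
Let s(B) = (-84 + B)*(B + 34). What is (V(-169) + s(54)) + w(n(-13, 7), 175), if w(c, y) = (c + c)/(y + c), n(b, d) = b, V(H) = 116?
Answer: -204457/81 ≈ -2524.2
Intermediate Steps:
s(B) = (-84 + B)*(34 + B)
w(c, y) = 2*c/(c + y) (w(c, y) = (2*c)/(c + y) = 2*c/(c + y))
(V(-169) + s(54)) + w(n(-13, 7), 175) = (116 + (-2856 + 54**2 - 50*54)) + 2*(-13)/(-13 + 175) = (116 + (-2856 + 2916 - 2700)) + 2*(-13)/162 = (116 - 2640) + 2*(-13)*(1/162) = -2524 - 13/81 = -204457/81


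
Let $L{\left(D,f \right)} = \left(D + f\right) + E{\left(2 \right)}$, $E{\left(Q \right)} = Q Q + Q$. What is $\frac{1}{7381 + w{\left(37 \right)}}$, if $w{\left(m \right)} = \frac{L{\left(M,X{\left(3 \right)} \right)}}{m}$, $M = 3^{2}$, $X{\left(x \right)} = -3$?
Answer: $\frac{37}{273109} \approx 0.00013548$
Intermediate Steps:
$E{\left(Q \right)} = Q + Q^{2}$ ($E{\left(Q \right)} = Q^{2} + Q = Q + Q^{2}$)
$M = 9$
$L{\left(D,f \right)} = 6 + D + f$ ($L{\left(D,f \right)} = \left(D + f\right) + 2 \left(1 + 2\right) = \left(D + f\right) + 2 \cdot 3 = \left(D + f\right) + 6 = 6 + D + f$)
$w{\left(m \right)} = \frac{12}{m}$ ($w{\left(m \right)} = \frac{6 + 9 - 3}{m} = \frac{12}{m}$)
$\frac{1}{7381 + w{\left(37 \right)}} = \frac{1}{7381 + \frac{12}{37}} = \frac{1}{\frac{273109}{37}} = \frac{37}{273109}$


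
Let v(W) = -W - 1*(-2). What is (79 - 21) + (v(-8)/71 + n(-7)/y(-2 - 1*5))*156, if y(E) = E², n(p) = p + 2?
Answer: 222842/3479 ≈ 64.053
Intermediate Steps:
n(p) = 2 + p
v(W) = 2 - W (v(W) = -W + 2 = 2 - W)
(79 - 21) + (v(-8)/71 + n(-7)/y(-2 - 1*5))*156 = (79 - 21) + ((2 - 1*(-8))/71 + (2 - 7)/((-2 - 1*5)²))*156 = 58 + ((2 + 8)*(1/71) - 5/(-2 - 5)²)*156 = 58 + (10*(1/71) - 5/((-7)²))*156 = 58 + (10/71 - 5/49)*156 = 58 + (135/3479)*156 = 58 + 21060/3479 = 222842/3479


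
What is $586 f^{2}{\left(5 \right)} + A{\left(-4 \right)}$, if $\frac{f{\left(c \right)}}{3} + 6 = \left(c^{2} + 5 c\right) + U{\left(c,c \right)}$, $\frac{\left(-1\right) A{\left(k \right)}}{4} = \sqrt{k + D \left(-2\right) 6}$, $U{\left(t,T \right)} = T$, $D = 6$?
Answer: $12662874 - 8 i \sqrt{19} \approx 1.2663 \cdot 10^{7} - 34.871 i$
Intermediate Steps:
$A{\left(k \right)} = - 4 \sqrt{-72 + k}$ ($A{\left(k \right)} = - 4 \sqrt{k + 6 \left(-2\right) 6} = - 4 \sqrt{k - 72} = - 4 \sqrt{-72 + k}$)
$f{\left(c \right)} = -18 + 3 c^{2} + 18 c$ ($f{\left(c \right)} = -18 + 3 \left(\left(c^{2} + 5 c\right) + c\right) = -18 + 3 \left(c^{2} + 6 c\right) = -18 + \left(3 c^{2} + 18 c\right) = -18 + 3 c^{2} + 18 c$)
$586 f^{2}{\left(5 \right)} + A{\left(-4 \right)} = 586 \left(-18 + 3 \cdot 5^{2} + 18 \cdot 5\right)^{2} - 4 \sqrt{-72 - 4} = 586 \left(-18 + 3 \cdot 25 + 90\right)^{2} - 4 \sqrt{-76} = 586 \left(-18 + 75 + 90\right)^{2} - 4 \cdot 2 i \sqrt{19} = 586 \cdot 147^{2} - 8 i \sqrt{19} = 586 \cdot 21609 - 8 i \sqrt{19} = 12662874 - 8 i \sqrt{19}$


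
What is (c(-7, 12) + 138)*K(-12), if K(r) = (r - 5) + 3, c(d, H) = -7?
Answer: -1834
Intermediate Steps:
K(r) = -2 + r (K(r) = (-5 + r) + 3 = -2 + r)
(c(-7, 12) + 138)*K(-12) = (-7 + 138)*(-2 - 12) = 131*(-14) = -1834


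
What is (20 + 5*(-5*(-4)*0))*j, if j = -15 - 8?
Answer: -460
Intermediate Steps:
j = -23
(20 + 5*(-5*(-4)*0))*j = (20 + 5*(-5*(-4)*0))*(-23) = (20 + 5*(20*0))*(-23) = (20 + 5*0)*(-23) = (20 + 0)*(-23) = 20*(-23) = -460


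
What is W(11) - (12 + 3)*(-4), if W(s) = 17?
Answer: 77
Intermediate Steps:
W(11) - (12 + 3)*(-4) = 17 - (12 + 3)*(-4) = 17 - 15*(-4) = 17 - 1*(-60) = 17 + 60 = 77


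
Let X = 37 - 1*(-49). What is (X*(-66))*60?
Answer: -340560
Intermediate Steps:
X = 86 (X = 37 + 49 = 86)
(X*(-66))*60 = (86*(-66))*60 = -5676*60 = -340560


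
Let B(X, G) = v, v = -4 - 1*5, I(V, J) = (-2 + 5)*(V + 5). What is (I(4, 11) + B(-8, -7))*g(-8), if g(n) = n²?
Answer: 1152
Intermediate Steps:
I(V, J) = 15 + 3*V (I(V, J) = 3*(5 + V) = 15 + 3*V)
v = -9 (v = -4 - 5 = -9)
B(X, G) = -9
(I(4, 11) + B(-8, -7))*g(-8) = ((15 + 3*4) - 9)*(-8)² = ((15 + 12) - 9)*64 = (27 - 9)*64 = 18*64 = 1152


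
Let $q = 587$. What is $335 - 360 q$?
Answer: $-210985$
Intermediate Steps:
$335 - 360 q = 335 - 211320 = -210985$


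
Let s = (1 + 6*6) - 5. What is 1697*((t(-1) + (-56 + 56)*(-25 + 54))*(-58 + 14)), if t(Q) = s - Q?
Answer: -2464044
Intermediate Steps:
s = 32 (s = (1 + 36) - 5 = 37 - 5 = 32)
t(Q) = 32 - Q
1697*((t(-1) + (-56 + 56)*(-25 + 54))*(-58 + 14)) = 1697*(((32 - 1*(-1)) + (-56 + 56)*(-25 + 54))*(-58 + 14)) = 1697*(((32 + 1) + 0*29)*(-44)) = 1697*((33 + 0)*(-44)) = 1697*(33*(-44)) = 1697*(-1452) = -2464044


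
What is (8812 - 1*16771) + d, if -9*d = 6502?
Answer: -78133/9 ≈ -8681.4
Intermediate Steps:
d = -6502/9 (d = -⅑*6502 = -6502/9 ≈ -722.44)
(8812 - 1*16771) + d = (8812 - 1*16771) - 6502/9 = (8812 - 16771) - 6502/9 = -7959 - 6502/9 = -78133/9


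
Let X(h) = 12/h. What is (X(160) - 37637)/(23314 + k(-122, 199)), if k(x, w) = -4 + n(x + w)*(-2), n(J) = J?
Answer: -1505477/926240 ≈ -1.6254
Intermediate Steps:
k(x, w) = -4 - 2*w - 2*x (k(x, w) = -4 + (x + w)*(-2) = -4 + (w + x)*(-2) = -4 + (-2*w - 2*x) = -4 - 2*w - 2*x)
(X(160) - 37637)/(23314 + k(-122, 199)) = (12/160 - 37637)/(23314 + (-4 - 2*199 - 2*(-122))) = (12*(1/160) - 37637)/(23314 + (-4 - 398 + 244)) = (3/40 - 37637)/(23314 - 158) = -1505477/40/23156 = -1505477/40*1/23156 = -1505477/926240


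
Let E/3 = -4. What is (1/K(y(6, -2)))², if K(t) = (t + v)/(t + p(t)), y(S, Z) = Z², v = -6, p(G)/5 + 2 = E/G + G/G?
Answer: 64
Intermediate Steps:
E = -12 (E = 3*(-4) = -12)
p(G) = -5 - 60/G (p(G) = -10 + 5*(-12/G + G/G) = -10 + 5*(-12/G + 1) = -10 + 5*(1 - 12/G) = -10 + (5 - 60/G) = -5 - 60/G)
K(t) = (-6 + t)/(-5 + t - 60/t) (K(t) = (t - 6)/(t + (-5 - 60/t)) = (-6 + t)/(-5 + t - 60/t))
(1/K(y(6, -2)))² = (1/(-1*(-2)²*(-6 + (-2)²)/(60 - 1*(-2)²*(-5 + (-2)²))))² = (1/(-1*4*(-6 + 4)/(60 - 1*4*(-5 + 4))))² = (1/(-1*4*(-2)/(60 - 1*4*(-1))))² = (1/(-1*4*(-2)/(60 + 4)))² = (1/(-1*4*(-2)/64))² = (1/(-1*4*1/64*(-2)))² = (1/(⅛))² = 8² = 64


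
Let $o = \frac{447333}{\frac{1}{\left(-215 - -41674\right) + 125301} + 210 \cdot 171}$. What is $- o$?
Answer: $- \frac{74597251080}{5988351601} \approx -12.457$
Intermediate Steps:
$o = \frac{74597251080}{5988351601}$ ($o = \frac{447333}{\frac{1}{\left(-215 + 41674\right) + 125301} + 35910} = \frac{447333}{\frac{1}{41459 + 125301} + 35910} = \frac{447333}{\frac{1}{166760} + 35910} = \frac{447333}{\frac{5988351601}{166760}} = 447333 \cdot \frac{166760}{5988351601} = \frac{74597251080}{5988351601} \approx 12.457$)
$- o = \left(-1\right) \frac{74597251080}{5988351601} = - \frac{74597251080}{5988351601}$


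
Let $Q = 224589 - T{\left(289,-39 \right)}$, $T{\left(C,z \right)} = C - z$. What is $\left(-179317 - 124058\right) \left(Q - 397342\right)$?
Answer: $52508448375$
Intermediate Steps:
$Q = 224261$ ($Q = 224589 - \left(289 - -39\right) = 224589 - \left(289 + 39\right) = 224589 - 328 = 224261$)
$\left(-179317 - 124058\right) \left(Q - 397342\right) = \left(-179317 - 124058\right) \left(224261 - 397342\right) = - 303375 \left(224261 - 397342\right) = \left(-303375\right) \left(-173081\right) = 52508448375$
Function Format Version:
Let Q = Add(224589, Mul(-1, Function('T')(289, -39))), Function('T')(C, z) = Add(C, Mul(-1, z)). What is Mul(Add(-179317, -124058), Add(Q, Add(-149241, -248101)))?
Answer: 52508448375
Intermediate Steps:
Q = 224261 (Q = Add(224589, Mul(-1, Add(289, Mul(-1, -39)))) = Add(224589, Mul(-1, Add(289, 39))) = Add(224589, Mul(-1, 328)) = Add(224589, -328) = 224261)
Mul(Add(-179317, -124058), Add(Q, Add(-149241, -248101))) = Mul(Add(-179317, -124058), Add(224261, Add(-149241, -248101))) = Mul(-303375, Add(224261, -397342)) = Mul(-303375, -173081) = 52508448375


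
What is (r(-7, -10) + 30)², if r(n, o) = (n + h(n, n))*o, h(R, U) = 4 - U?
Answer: 100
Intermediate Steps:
r(n, o) = 4*o (r(n, o) = (n + (4 - n))*o = 4*o)
(r(-7, -10) + 30)² = (4*(-10) + 30)² = (-40 + 30)² = (-10)² = 100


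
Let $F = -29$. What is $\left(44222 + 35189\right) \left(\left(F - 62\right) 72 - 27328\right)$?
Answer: $-2690444680$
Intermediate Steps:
$\left(44222 + 35189\right) \left(\left(F - 62\right) 72 - 27328\right) = \left(44222 + 35189\right) \left(\left(-29 - 62\right) 72 - 27328\right) = 79411 \left(\left(-91\right) 72 - 27328\right) = 79411 \left(-6552 - 27328\right) = 79411 \left(-33880\right) = -2690444680$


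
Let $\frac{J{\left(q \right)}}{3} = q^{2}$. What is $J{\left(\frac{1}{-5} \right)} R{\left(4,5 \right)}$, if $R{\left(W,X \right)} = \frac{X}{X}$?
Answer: $\frac{3}{25} \approx 0.12$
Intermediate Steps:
$R{\left(W,X \right)} = 1$
$J{\left(q \right)} = 3 q^{2}$
$J{\left(\frac{1}{-5} \right)} R{\left(4,5 \right)} = 3 \left(\frac{1}{-5}\right)^{2} \cdot 1 = 3 \left(- \frac{1}{5}\right)^{2} \cdot 1 = 3 \cdot \frac{1}{25} \cdot 1 = \frac{3}{25} \cdot 1 = \frac{3}{25}$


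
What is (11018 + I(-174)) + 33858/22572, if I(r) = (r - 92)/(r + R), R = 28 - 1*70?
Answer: 1190239/108 ≈ 11021.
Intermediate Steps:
R = -42 (R = 28 - 70 = -42)
I(r) = (-92 + r)/(-42 + r) (I(r) = (r - 92)/(r - 42) = (-92 + r)/(-42 + r))
(11018 + I(-174)) + 33858/22572 = (11018 + (-92 - 174)/(-42 - 174)) + 33858/22572 = (11018 - 266/(-216)) + 33858*(1/22572) = (11018 - 1/216*(-266)) + 3/2 = (11018 + 133/108) + 3/2 = 1190077/108 + 3/2 = 1190239/108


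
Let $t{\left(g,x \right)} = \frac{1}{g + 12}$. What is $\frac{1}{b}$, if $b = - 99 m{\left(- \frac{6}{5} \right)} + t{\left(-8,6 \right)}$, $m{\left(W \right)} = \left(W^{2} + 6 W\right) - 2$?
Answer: $\frac{100}{76849} \approx 0.0013013$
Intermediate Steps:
$t{\left(g,x \right)} = \frac{1}{12 + g}$
$m{\left(W \right)} = -2 + W^{2} + 6 W$
$b = \frac{76849}{100}$ ($b = - 99 \left(-2 + \left(- \frac{6}{5}\right)^{2} + 6 \left(- \frac{6}{5}\right)\right) + \frac{1}{12 - 8} = - 99 \left(-2 + \left(\left(-6\right) \frac{1}{5}\right)^{2} + 6 \left(\left(-6\right) \frac{1}{5}\right)\right) + \frac{1}{4} = - 99 \left(-2 + \left(- \frac{6}{5}\right)^{2} + 6 \left(- \frac{6}{5}\right)\right) + \frac{1}{4} = - 99 \left(-2 + \frac{36}{25} - \frac{36}{5}\right) + \frac{1}{4} = \left(-99\right) \left(- \frac{194}{25}\right) + \frac{1}{4} = \frac{19206}{25} + \frac{1}{4} = \frac{76849}{100} \approx 768.49$)
$\frac{1}{b} = \frac{1}{\frac{76849}{100}} = \frac{100}{76849}$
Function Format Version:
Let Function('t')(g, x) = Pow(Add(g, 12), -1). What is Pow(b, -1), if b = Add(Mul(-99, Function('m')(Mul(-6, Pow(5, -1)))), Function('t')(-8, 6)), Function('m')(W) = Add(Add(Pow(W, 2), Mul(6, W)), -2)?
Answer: Rational(100, 76849) ≈ 0.0013013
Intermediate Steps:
Function('t')(g, x) = Pow(Add(12, g), -1)
Function('m')(W) = Add(-2, Pow(W, 2), Mul(6, W))
b = Rational(76849, 100) (b = Add(Mul(-99, Add(-2, Pow(Mul(-6, Pow(5, -1)), 2), Mul(6, Mul(-6, Pow(5, -1))))), Pow(Add(12, -8), -1)) = Add(Mul(-99, Add(-2, Pow(Mul(-6, Rational(1, 5)), 2), Mul(6, Mul(-6, Rational(1, 5))))), Pow(4, -1)) = Add(Mul(-99, Add(-2, Pow(Rational(-6, 5), 2), Mul(6, Rational(-6, 5)))), Rational(1, 4)) = Add(Mul(-99, Add(-2, Rational(36, 25), Rational(-36, 5))), Rational(1, 4)) = Add(Mul(-99, Rational(-194, 25)), Rational(1, 4)) = Add(Rational(19206, 25), Rational(1, 4)) = Rational(76849, 100) ≈ 768.49)
Pow(b, -1) = Pow(Rational(76849, 100), -1) = Rational(100, 76849)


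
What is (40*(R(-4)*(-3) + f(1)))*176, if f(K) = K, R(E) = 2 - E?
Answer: -119680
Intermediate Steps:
(40*(R(-4)*(-3) + f(1)))*176 = (40*((2 - 1*(-4))*(-3) + 1))*176 = (40*((2 + 4)*(-3) + 1))*176 = (40*(6*(-3) + 1))*176 = (40*(-18 + 1))*176 = (40*(-17))*176 = -680*176 = -119680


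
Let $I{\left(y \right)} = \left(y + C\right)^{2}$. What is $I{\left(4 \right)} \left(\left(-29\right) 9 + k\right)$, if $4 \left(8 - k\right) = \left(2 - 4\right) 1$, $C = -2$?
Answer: $-1010$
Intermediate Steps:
$I{\left(y \right)} = \left(-2 + y\right)^{2}$ ($I{\left(y \right)} = \left(y - 2\right)^{2} = \left(-2 + y\right)^{2}$)
$k = \frac{17}{2}$ ($k = 8 - \frac{\left(2 - 4\right) 1}{4} = 8 - \frac{\left(-2\right) 1}{4} = 8 - - \frac{1}{2} = 8 + \frac{1}{2} = \frac{17}{2} \approx 8.5$)
$I{\left(4 \right)} \left(\left(-29\right) 9 + k\right) = \left(-2 + 4\right)^{2} \left(\left(-29\right) 9 + \frac{17}{2}\right) = 2^{2} \left(-261 + \frac{17}{2}\right) = 4 \left(- \frac{505}{2}\right) = -1010$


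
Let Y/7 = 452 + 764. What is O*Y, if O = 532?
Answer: 4528384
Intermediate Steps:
Y = 8512 (Y = 7*(452 + 764) = 7*1216 = 8512)
O*Y = 532*8512 = 4528384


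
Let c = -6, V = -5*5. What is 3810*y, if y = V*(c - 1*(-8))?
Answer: -190500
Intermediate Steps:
V = -25
y = -50 (y = -25*(-6 - 1*(-8)) = -25*(-6 + 8) = -25*2 = -50)
3810*y = 3810*(-50) = -190500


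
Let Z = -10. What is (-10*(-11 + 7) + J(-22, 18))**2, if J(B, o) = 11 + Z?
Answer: 1681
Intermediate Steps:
J(B, o) = 1 (J(B, o) = 11 - 10 = 1)
(-10*(-11 + 7) + J(-22, 18))**2 = (-10*(-11 + 7) + 1)**2 = (-10*(-4) + 1)**2 = (40 + 1)**2 = 41**2 = 1681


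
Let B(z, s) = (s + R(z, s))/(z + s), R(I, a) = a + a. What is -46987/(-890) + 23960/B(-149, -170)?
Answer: 682644697/45390 ≈ 15040.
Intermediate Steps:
R(I, a) = 2*a
B(z, s) = 3*s/(s + z) (B(z, s) = (s + 2*s)/(z + s) = (3*s)/(s + z) = 3*s/(s + z))
-46987/(-890) + 23960/B(-149, -170) = -46987/(-890) + 23960/((3*(-170)/(-170 - 149))) = -46987*(-1/890) + 23960/((3*(-170)/(-319))) = 46987/890 + 23960/((3*(-170)*(-1/319))) = 46987/890 + 23960/(510/319) = 46987/890 + 23960*(319/510) = 46987/890 + 764324/51 = 682644697/45390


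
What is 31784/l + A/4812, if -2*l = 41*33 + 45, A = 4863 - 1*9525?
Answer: -26033891/560598 ≈ -46.440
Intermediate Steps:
A = -4662 (A = 4863 - 9525 = -4662)
l = -699 (l = -(41*33 + 45)/2 = -(1353 + 45)/2 = -1/2*1398 = -699)
31784/l + A/4812 = 31784/(-699) - 4662/4812 = 31784*(-1/699) - 4662*1/4812 = -31784/699 - 777/802 = -26033891/560598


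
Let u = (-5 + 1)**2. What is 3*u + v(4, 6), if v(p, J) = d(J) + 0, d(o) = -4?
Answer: 44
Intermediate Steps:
v(p, J) = -4 (v(p, J) = -4 + 0 = -4)
u = 16 (u = (-4)**2 = 16)
3*u + v(4, 6) = 3*16 - 4 = 48 - 4 = 44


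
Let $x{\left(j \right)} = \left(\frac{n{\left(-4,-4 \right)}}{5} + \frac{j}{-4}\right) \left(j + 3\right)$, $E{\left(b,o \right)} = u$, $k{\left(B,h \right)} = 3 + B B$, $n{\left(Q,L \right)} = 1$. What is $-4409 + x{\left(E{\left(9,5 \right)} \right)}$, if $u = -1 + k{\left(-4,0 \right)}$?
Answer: $- \frac{44993}{10} \approx -4499.3$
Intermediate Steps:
$k{\left(B,h \right)} = 3 + B^{2}$
$u = 18$ ($u = -1 + \left(3 + \left(-4\right)^{2}\right) = -1 + \left(3 + 16\right) = -1 + 19 = 18$)
$E{\left(b,o \right)} = 18$
$x{\left(j \right)} = \left(3 + j\right) \left(\frac{1}{5} - \frac{j}{4}\right)$ ($x{\left(j \right)} = \left(1 \cdot \frac{1}{5} + \frac{j}{-4}\right) \left(j + 3\right) = \left(1 \cdot \frac{1}{5} + j \left(- \frac{1}{4}\right)\right) \left(3 + j\right) = \left(\frac{1}{5} - \frac{j}{4}\right) \left(3 + j\right) = \left(3 + j\right) \left(\frac{1}{5} - \frac{j}{4}\right)$)
$-4409 + x{\left(E{\left(9,5 \right)} \right)} = -4409 - \left(\frac{93}{10} + 81\right) = -4409 - \frac{903}{10} = - \frac{44993}{10}$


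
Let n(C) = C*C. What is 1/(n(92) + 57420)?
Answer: 1/65884 ≈ 1.5178e-5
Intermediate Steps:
n(C) = C²
1/(n(92) + 57420) = 1/(92² + 57420) = 1/(8464 + 57420) = 1/65884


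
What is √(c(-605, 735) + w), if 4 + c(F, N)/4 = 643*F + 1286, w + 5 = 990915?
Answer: I*√560022 ≈ 748.35*I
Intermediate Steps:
w = 990910 (w = -5 + 990915 = 990910)
c(F, N) = 5128 + 2572*F (c(F, N) = -16 + 4*(643*F + 1286) = -16 + 4*(1286 + 643*F) = -16 + (5144 + 2572*F) = 5128 + 2572*F)
√(c(-605, 735) + w) = √((5128 + 2572*(-605)) + 990910) = √((5128 - 1556060) + 990910) = √(-1550932 + 990910) = √(-560022) = I*√560022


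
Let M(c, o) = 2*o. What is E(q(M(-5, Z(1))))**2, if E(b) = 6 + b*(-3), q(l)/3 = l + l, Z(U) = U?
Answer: 900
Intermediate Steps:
q(l) = 6*l (q(l) = 3*(l + l) = 3*(2*l) = 6*l)
E(b) = 6 - 3*b
E(q(M(-5, Z(1))))**2 = (6 - 18*2*1)**2 = (6 - 18*2)**2 = (6 - 3*12)**2 = (6 - 36)**2 = (-30)**2 = 900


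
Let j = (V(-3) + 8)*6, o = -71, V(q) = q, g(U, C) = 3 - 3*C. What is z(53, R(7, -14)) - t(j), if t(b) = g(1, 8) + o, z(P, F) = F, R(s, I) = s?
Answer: 99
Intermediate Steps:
j = 30 (j = (-3 + 8)*6 = 5*6 = 30)
t(b) = -92 (t(b) = (3 - 3*8) - 71 = (3 - 24) - 71 = -21 - 71 = -92)
z(53, R(7, -14)) - t(j) = 7 - 1*(-92) = 7 + 92 = 99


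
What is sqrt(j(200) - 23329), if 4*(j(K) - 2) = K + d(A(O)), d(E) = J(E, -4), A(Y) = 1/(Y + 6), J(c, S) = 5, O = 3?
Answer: I*sqrt(93103)/2 ≈ 152.56*I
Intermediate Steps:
A(Y) = 1/(6 + Y)
d(E) = 5
j(K) = 13/4 + K/4 (j(K) = 2 + (K + 5)/4 = 2 + (5 + K)/4 = 2 + (5/4 + K/4) = 13/4 + K/4)
sqrt(j(200) - 23329) = sqrt((13/4 + (1/4)*200) - 23329) = sqrt((13/4 + 50) - 23329) = sqrt(213/4 - 23329) = sqrt(-93103/4) = I*sqrt(93103)/2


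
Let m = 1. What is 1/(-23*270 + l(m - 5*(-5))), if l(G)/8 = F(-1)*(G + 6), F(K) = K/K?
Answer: -1/5954 ≈ -0.00016795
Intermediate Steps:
F(K) = 1
l(G) = 48 + 8*G (l(G) = 8*(1*(G + 6)) = 8*(1*(6 + G)) = 8*(6 + G) = 48 + 8*G)
1/(-23*270 + l(m - 5*(-5))) = 1/(-23*270 + (48 + 8*(1 - 5*(-5)))) = 1/(-6210 + (48 + 8*(1 + 25))) = 1/(-6210 + (48 + 8*26)) = 1/(-6210 + (48 + 208)) = 1/(-6210 + 256) = 1/(-5954) = -1/5954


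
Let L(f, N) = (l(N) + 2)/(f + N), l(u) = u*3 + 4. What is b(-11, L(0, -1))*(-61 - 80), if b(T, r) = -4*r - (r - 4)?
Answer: -2679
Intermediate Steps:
l(u) = 4 + 3*u (l(u) = 3*u + 4 = 4 + 3*u)
L(f, N) = (6 + 3*N)/(N + f) (L(f, N) = ((4 + 3*N) + 2)/(f + N) = (6 + 3*N)/(N + f))
b(T, r) = 4 - 5*r (b(T, r) = -4*r - (-4 + r) = -4*r + (4 - r) = 4 - 5*r)
b(-11, L(0, -1))*(-61 - 80) = (4 - 15*(2 - 1)/(-1 + 0))*(-61 - 80) = (4 - 15/(-1))*(-141) = (4 - 15*(-1))*(-141) = (4 - 5*(-3))*(-141) = (4 + 15)*(-141) = 19*(-141) = -2679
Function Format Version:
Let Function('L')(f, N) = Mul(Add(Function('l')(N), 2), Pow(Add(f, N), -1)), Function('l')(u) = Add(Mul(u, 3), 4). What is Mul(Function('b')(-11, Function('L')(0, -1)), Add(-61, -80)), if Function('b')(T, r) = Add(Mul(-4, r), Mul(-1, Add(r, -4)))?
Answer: -2679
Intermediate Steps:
Function('l')(u) = Add(4, Mul(3, u)) (Function('l')(u) = Add(Mul(3, u), 4) = Add(4, Mul(3, u)))
Function('L')(f, N) = Mul(Pow(Add(N, f), -1), Add(6, Mul(3, N))) (Function('L')(f, N) = Mul(Add(Add(4, Mul(3, N)), 2), Pow(Add(f, N), -1)) = Mul(Add(6, Mul(3, N)), Pow(Add(N, f), -1)) = Mul(Pow(Add(N, f), -1), Add(6, Mul(3, N))))
Function('b')(T, r) = Add(4, Mul(-5, r)) (Function('b')(T, r) = Add(Mul(-4, r), Mul(-1, Add(-4, r))) = Add(Mul(-4, r), Add(4, Mul(-1, r))) = Add(4, Mul(-5, r)))
Mul(Function('b')(-11, Function('L')(0, -1)), Add(-61, -80)) = Mul(Add(4, Mul(-5, Mul(3, Pow(Add(-1, 0), -1), Add(2, -1)))), Add(-61, -80)) = Mul(Add(4, Mul(-5, Mul(3, Pow(-1, -1), 1))), -141) = Mul(Add(4, Mul(-5, Mul(3, -1, 1))), -141) = Mul(Add(4, Mul(-5, -3)), -141) = Mul(Add(4, 15), -141) = Mul(19, -141) = -2679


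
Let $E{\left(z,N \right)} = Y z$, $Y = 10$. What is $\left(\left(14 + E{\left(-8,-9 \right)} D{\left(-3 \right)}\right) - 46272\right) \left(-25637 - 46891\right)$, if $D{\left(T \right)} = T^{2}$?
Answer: $3407220384$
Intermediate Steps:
$E{\left(z,N \right)} = 10 z$
$\left(\left(14 + E{\left(-8,-9 \right)} D{\left(-3 \right)}\right) - 46272\right) \left(-25637 - 46891\right) = \left(\left(14 + 10 \left(-8\right) \left(-3\right)^{2}\right) - 46272\right) \left(-25637 - 46891\right) = \left(\left(14 - 720\right) - 46272\right) \left(-72528\right) = \left(-706 - 46272\right) \left(-72528\right) = \left(-46978\right) \left(-72528\right) = 3407220384$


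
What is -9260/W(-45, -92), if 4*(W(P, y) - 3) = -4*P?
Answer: -2315/12 ≈ -192.92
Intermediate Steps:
W(P, y) = 3 - P (W(P, y) = 3 + (-4*P)/4 = 3 - P)
-9260/W(-45, -92) = -9260/(3 - 1*(-45)) = -9260/(3 + 45) = -9260/48 = -9260*1/48 = -2315/12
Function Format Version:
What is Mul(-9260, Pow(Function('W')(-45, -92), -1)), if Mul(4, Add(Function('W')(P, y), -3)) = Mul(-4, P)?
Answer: Rational(-2315, 12) ≈ -192.92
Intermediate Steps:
Function('W')(P, y) = Add(3, Mul(-1, P)) (Function('W')(P, y) = Add(3, Mul(Rational(1, 4), Mul(-4, P))) = Add(3, Mul(-1, P)))
Mul(-9260, Pow(Function('W')(-45, -92), -1)) = Mul(-9260, Pow(Add(3, Mul(-1, -45)), -1)) = Mul(-9260, Pow(Add(3, 45), -1)) = Mul(-9260, Pow(48, -1)) = Mul(-9260, Rational(1, 48)) = Rational(-2315, 12)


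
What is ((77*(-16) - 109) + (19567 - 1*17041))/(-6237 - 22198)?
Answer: -237/5687 ≈ -0.041674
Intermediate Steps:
((77*(-16) - 109) + (19567 - 1*17041))/(-6237 - 22198) = ((-1232 - 109) + (19567 - 17041))/(-28435) = (-1341 + 2526)*(-1/28435) = 1185*(-1/28435) = -237/5687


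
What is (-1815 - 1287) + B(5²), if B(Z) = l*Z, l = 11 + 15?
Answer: -2452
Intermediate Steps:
l = 26
B(Z) = 26*Z
(-1815 - 1287) + B(5²) = (-1815 - 1287) + 26*5² = -3102 + 26*25 = -3102 + 650 = -2452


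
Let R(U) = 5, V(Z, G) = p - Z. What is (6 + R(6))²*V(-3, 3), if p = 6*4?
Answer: 3267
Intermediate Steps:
p = 24
V(Z, G) = 24 - Z
(6 + R(6))²*V(-3, 3) = (6 + 5)²*(24 - 1*(-3)) = 11²*(24 + 3) = 121*27 = 3267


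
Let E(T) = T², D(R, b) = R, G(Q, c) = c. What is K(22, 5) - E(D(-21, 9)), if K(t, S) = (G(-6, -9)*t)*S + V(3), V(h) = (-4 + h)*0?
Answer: -1431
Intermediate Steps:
V(h) = 0
K(t, S) = -9*S*t (K(t, S) = (-9*t)*S + 0 = -9*S*t + 0 = -9*S*t)
K(22, 5) - E(D(-21, 9)) = -9*5*22 - 1*(-21)² = -990 - 1*441 = -990 - 441 = -1431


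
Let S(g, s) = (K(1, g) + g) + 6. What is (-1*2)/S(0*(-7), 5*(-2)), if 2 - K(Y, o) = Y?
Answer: -2/7 ≈ -0.28571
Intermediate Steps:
K(Y, o) = 2 - Y
S(g, s) = 7 + g (S(g, s) = ((2 - 1*1) + g) + 6 = ((2 - 1) + g) + 6 = (1 + g) + 6 = 7 + g)
(-1*2)/S(0*(-7), 5*(-2)) = (-1*2)/(7 + 0*(-7)) = -2/(7 + 0) = -2/7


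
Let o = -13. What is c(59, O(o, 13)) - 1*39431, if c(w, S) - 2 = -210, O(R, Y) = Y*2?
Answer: -39639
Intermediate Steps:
O(R, Y) = 2*Y
c(w, S) = -208 (c(w, S) = 2 - 210 = -208)
c(59, O(o, 13)) - 1*39431 = -208 - 1*39431 = -208 - 39431 = -39639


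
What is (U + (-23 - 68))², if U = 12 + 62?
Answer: 289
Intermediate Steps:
U = 74
(U + (-23 - 68))² = (74 + (-23 - 68))² = (74 - 91)² = (-17)² = 289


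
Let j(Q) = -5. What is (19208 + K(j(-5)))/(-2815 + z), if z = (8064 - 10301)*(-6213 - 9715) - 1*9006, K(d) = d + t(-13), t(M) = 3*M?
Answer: 19164/35619115 ≈ 0.00053803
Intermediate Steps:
K(d) = -39 + d (K(d) = d + 3*(-13) = d - 39 = -39 + d)
z = 35621930 (z = -2237*(-15928) - 9006 = 35630936 - 9006 = 35621930)
(19208 + K(j(-5)))/(-2815 + z) = (19208 + (-39 - 5))/(-2815 + 35621930) = (19208 - 44)/35619115 = 19164*(1/35619115) = 19164/35619115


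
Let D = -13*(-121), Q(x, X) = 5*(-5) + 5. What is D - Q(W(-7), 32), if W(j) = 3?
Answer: 1593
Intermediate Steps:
Q(x, X) = -20 (Q(x, X) = -25 + 5 = -20)
D = 1573
D - Q(W(-7), 32) = 1573 - 1*(-20) = 1573 + 20 = 1593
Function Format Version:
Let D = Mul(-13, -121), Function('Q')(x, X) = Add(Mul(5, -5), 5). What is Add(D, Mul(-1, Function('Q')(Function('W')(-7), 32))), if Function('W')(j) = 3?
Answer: 1593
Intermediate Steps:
Function('Q')(x, X) = -20 (Function('Q')(x, X) = Add(-25, 5) = -20)
D = 1573
Add(D, Mul(-1, Function('Q')(Function('W')(-7), 32))) = Add(1573, Mul(-1, -20)) = Add(1573, 20) = 1593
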